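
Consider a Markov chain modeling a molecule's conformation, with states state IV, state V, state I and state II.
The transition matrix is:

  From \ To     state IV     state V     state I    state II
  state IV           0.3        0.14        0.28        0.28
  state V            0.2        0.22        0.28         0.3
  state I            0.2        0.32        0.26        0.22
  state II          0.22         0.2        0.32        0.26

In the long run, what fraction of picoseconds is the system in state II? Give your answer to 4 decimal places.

0.2622

Let the stationary distribution be π with π = πP and π_1 + π_2 + π_3 + π_4 = 1.
π_1 = 0.3·π_1 + 0.2·π_2 + 0.2·π_3 + 0.22·π_4
π_2 = 0.14·π_1 + 0.22·π_2 + 0.32·π_3 + 0.2·π_4
π_3 = 0.28·π_1 + 0.28·π_2 + 0.26·π_3 + 0.32·π_4
Solving with the normalization constraint gives π = (0.2280, 0.2250, 0.2848, 0.2622).
So the stationary probability of state II is 0.2622.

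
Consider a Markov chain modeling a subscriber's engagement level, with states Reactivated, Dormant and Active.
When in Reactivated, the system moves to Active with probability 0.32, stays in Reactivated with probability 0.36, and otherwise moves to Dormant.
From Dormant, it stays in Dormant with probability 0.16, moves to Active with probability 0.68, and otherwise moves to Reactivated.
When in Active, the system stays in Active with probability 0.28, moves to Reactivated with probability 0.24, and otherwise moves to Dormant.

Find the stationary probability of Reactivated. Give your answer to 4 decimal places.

Let the stationary distribution be π with π = πP and π_1 + π_2 + π_3 = 1.
π_1 = 0.36·π_1 + 0.16·π_2 + 0.24·π_3
π_2 = 0.32·π_1 + 0.16·π_2 + 0.48·π_3
Solving with the normalization constraint gives π = (0.2423, 0.3343, 0.4234).
So the stationary probability of Reactivated is 0.2423.

0.2423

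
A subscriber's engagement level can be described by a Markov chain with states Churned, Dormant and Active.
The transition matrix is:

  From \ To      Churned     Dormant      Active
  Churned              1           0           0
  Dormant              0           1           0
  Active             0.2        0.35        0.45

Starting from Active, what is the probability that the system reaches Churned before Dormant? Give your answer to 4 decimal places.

0.3636

Let h(s) be the probability of absorption at Churned starting from transient state s. Then h(Churned) = 1 and h(Dormant) = 0. By first-step analysis:
h(Active) = 0.2·1 + 0.35·0 + 0.45·h(Active)
Solving: h(Active) = 0.3636.
Starting from Active, the probability is 0.3636.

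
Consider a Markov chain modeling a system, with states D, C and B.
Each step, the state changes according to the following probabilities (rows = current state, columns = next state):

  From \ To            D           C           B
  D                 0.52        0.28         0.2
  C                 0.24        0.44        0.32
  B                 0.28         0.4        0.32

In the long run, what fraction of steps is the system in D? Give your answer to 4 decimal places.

Let the stationary distribution be π with π = πP and π_1 + π_2 + π_3 = 1.
π_1 = 0.52·π_1 + 0.24·π_2 + 0.28·π_3
π_2 = 0.28·π_1 + 0.44·π_2 + 0.4·π_3
Solving with the normalization constraint gives π = (0.3488, 0.3731, 0.2781).
So the stationary probability of D is 0.3488.

0.3488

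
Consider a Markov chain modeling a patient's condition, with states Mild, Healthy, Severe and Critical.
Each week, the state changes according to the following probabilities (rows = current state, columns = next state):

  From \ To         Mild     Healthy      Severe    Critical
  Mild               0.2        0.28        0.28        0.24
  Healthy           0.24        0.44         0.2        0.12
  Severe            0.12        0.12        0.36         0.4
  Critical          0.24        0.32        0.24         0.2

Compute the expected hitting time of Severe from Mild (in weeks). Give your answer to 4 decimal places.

4.0824

Let t(s) be the expected number of weeks to first reach Severe from state s, with t(Severe) = 0. Conditioning on the first week:
t(Mild) = 1 + 0.2·t(Mild) + 0.28·t(Healthy) + 0.24·t(Critical)
t(Healthy) = 1 + 0.24·t(Mild) + 0.44·t(Healthy) + 0.12·t(Critical)
t(Critical) = 1 + 0.24·t(Mild) + 0.32·t(Healthy) + 0.2·t(Critical)
Solving: t(Mild) = 4.0824, t(Healthy) = 4.4468, t(Critical) = 4.2534.
Expected weeks from Mild to Severe: 4.0824.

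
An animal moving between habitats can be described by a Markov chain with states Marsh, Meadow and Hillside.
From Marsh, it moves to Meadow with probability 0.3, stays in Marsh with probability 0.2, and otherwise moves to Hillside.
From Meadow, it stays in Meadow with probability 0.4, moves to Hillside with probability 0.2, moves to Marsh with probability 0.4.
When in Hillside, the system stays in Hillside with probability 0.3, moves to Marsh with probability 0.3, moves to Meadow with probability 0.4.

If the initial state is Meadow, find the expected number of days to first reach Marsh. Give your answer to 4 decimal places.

2.6471

Let t(s) be the expected number of days to first reach Marsh from state s, with t(Marsh) = 0. Conditioning on the first day:
t(Meadow) = 1 + 0.4·t(Meadow) + 0.2·t(Hillside)
t(Hillside) = 1 + 0.4·t(Meadow) + 0.3·t(Hillside)
Solving: t(Meadow) = 2.6471, t(Hillside) = 2.9412.
Expected days from Meadow to Marsh: 2.6471.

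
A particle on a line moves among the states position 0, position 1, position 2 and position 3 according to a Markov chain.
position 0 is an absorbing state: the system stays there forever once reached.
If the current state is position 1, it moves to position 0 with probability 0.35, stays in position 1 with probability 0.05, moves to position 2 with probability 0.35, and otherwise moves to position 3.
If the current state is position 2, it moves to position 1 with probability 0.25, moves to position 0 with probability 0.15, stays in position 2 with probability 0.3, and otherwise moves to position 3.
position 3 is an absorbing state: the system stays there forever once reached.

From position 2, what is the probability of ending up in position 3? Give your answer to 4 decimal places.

0.6017

Let h(s) be the probability of absorption at position 3 starting from transient state s. Then h(position 3) = 1 and h(position 0) = 0. By first-step analysis:
h(position 1) = 0.35·0 + 0.05·h(position 1) + 0.35·h(position 2) + 0.25·1
h(position 2) = 0.15·0 + 0.25·h(position 1) + 0.3·h(position 2) + 0.3·1
Solving: h(position 1) = 0.4848, h(position 2) = 0.6017.
Starting from position 2, the probability is 0.6017.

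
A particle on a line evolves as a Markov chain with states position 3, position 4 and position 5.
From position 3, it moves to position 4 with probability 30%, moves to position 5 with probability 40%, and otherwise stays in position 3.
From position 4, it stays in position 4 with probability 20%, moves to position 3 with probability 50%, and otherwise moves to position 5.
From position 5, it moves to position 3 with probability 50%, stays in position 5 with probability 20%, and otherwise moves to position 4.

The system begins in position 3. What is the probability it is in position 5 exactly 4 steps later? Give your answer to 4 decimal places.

Propagate the distribution vector 4 steps from position 3.
After 0 steps: (1.0000, 0.0000, 0.0000)
After 1 step: (0.3000, 0.3000, 0.4000)
After 2 steps: (0.4400, 0.2700, 0.2900)
After 3 steps: (0.4120, 0.2730, 0.3150)
After 4 steps: (0.4176, 0.2727, 0.3097)
P(in position 5 after 4 steps) = 0.3097

0.3097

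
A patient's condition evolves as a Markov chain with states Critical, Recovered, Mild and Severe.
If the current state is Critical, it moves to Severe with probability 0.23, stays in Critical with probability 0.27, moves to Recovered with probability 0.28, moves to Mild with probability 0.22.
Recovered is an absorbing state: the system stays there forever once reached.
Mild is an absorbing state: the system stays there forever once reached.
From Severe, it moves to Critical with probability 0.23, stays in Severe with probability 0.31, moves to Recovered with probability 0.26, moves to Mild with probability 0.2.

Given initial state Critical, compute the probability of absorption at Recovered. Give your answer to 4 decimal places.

0.5612

Let h(s) be the probability of absorption at Recovered starting from transient state s. Then h(Recovered) = 1 and h(Mild) = 0. By first-step analysis:
h(Critical) = 0.27·h(Critical) + 0.28·1 + 0.22·0 + 0.23·h(Severe)
h(Severe) = 0.23·h(Critical) + 0.26·1 + 0.2·0 + 0.31·h(Severe)
Solving: h(Critical) = 0.5612, h(Severe) = 0.5639.
Starting from Critical, the probability is 0.5612.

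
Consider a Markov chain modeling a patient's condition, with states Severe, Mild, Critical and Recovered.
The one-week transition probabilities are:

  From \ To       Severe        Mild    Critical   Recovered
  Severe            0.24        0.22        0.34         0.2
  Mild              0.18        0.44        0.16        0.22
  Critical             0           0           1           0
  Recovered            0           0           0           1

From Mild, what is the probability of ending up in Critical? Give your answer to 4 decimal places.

0.4736

Let h(s) be the probability of absorption at Critical starting from transient state s. Then h(Critical) = 1 and h(Recovered) = 0. By first-step analysis:
h(Severe) = 0.24·h(Severe) + 0.22·h(Mild) + 0.34·1 + 0.2·0
h(Mild) = 0.18·h(Severe) + 0.44·h(Mild) + 0.16·1 + 0.22·0
Solving: h(Severe) = 0.5845, h(Mild) = 0.4736.
Starting from Mild, the probability is 0.4736.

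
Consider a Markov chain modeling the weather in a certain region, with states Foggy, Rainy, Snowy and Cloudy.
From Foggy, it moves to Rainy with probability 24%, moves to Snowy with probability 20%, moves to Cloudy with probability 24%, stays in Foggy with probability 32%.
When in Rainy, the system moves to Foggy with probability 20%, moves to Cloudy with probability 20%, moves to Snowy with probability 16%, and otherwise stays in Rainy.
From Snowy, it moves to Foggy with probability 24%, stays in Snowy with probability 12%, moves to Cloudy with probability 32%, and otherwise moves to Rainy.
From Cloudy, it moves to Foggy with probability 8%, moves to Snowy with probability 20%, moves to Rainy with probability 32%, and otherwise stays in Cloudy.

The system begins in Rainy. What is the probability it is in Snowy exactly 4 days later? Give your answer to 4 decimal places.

0.1724

Propagate the distribution vector 4 days from Rainy.
After 0 days: (0.0000, 1.0000, 0.0000, 0.0000)
After 1 day: (0.2000, 0.4400, 0.1600, 0.2000)
After 2 days: (0.2064, 0.3568, 0.1696, 0.2672)
After 3 days: (0.1995, 0.3463, 0.1722, 0.2820)
After 4 days: (0.1970, 0.3456, 0.1724, 0.2850)
P(in Snowy after 4 days) = 0.1724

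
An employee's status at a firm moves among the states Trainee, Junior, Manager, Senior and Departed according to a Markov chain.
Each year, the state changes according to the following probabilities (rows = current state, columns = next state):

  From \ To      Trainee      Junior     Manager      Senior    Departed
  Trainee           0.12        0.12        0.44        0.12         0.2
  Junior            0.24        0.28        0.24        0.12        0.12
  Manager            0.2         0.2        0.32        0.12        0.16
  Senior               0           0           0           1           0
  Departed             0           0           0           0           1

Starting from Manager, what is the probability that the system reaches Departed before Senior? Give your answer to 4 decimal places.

0.5709

Let h(s) be the probability of absorption at Departed starting from transient state s. Then h(Departed) = 1 and h(Senior) = 0. By first-step analysis:
h(Trainee) = 0.12·h(Trainee) + 0.12·h(Junior) + 0.44·h(Manager) + 0.12·0 + 0.2·1
h(Junior) = 0.24·h(Trainee) + 0.28·h(Junior) + 0.24·h(Manager) + 0.12·0 + 0.12·1
h(Manager) = 0.2·h(Trainee) + 0.2·h(Junior) + 0.32·h(Manager) + 0.12·0 + 0.16·1
Solving: h(Trainee) = 0.5882, h(Junior) = 0.5530, h(Manager) = 0.5709.
Starting from Manager, the probability is 0.5709.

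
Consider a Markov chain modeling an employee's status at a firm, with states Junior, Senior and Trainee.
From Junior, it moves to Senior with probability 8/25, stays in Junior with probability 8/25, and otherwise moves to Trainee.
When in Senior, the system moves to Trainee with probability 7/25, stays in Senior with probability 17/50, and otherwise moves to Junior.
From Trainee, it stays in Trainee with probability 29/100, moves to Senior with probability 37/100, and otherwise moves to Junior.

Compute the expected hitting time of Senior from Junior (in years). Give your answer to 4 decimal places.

Let t(s) be the expected number of years to first reach Senior from state s, with t(Senior) = 0. Conditioning on the first year:
t(Junior) = 1 + 0.32·t(Junior) + 0.36·t(Trainee)
t(Trainee) = 1 + 0.34·t(Junior) + 0.29·t(Trainee)
Solving: t(Junior) = 2.9689, t(Trainee) = 2.8302.
Expected years from Junior to Senior: 2.9689.

2.9689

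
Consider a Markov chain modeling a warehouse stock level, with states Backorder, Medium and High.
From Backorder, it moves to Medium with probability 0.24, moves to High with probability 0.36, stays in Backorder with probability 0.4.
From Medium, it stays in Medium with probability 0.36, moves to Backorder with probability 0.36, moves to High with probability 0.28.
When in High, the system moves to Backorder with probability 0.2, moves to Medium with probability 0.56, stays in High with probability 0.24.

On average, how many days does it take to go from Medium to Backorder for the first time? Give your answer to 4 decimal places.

Let t(s) be the expected number of days to first reach Backorder from state s, with t(Backorder) = 0. Conditioning on the first day:
t(Medium) = 1 + 0.36·t(Medium) + 0.28·t(High)
t(High) = 1 + 0.56·t(Medium) + 0.24·t(High)
Solving: t(Medium) = 3.1553, t(High) = 3.6408.
Expected days from Medium to Backorder: 3.1553.

3.1553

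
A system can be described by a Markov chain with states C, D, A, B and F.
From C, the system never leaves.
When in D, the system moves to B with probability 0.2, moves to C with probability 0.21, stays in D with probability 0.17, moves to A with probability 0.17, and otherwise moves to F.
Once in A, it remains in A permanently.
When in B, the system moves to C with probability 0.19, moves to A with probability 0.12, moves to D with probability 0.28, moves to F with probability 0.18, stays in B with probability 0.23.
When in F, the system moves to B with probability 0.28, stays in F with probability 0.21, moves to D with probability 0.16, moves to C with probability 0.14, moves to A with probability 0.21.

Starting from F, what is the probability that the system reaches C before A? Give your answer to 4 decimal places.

0.4804

Let h(s) be the probability of absorption at C starting from transient state s. Then h(C) = 1 and h(A) = 0. By first-step analysis:
h(D) = 0.21·1 + 0.17·h(D) + 0.17·0 + 0.2·h(B) + 0.25·h(F)
h(B) = 0.19·1 + 0.28·h(D) + 0.12·0 + 0.23·h(B) + 0.18·h(F)
h(F) = 0.14·1 + 0.16·h(D) + 0.21·0 + 0.28·h(B) + 0.21·h(F)
Solving: h(D) = 0.5307, h(B) = 0.5520, h(F) = 0.4804.
Starting from F, the probability is 0.4804.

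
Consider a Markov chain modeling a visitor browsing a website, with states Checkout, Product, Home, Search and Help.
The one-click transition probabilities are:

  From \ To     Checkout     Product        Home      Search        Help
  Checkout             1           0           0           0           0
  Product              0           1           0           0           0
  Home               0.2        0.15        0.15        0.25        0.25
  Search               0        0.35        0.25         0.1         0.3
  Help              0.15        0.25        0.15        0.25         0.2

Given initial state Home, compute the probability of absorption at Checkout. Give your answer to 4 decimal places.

Let h(s) be the probability of absorption at Checkout starting from transient state s. Then h(Checkout) = 1 and h(Product) = 0. By first-step analysis:
h(Home) = 0.2·1 + 0.15·0 + 0.15·h(Home) + 0.25·h(Search) + 0.25·h(Help)
h(Search) = 0.35·0 + 0.25·h(Home) + 0.1·h(Search) + 0.3·h(Help)
h(Help) = 0.15·1 + 0.25·0 + 0.15·h(Home) + 0.25·h(Search) + 0.2·h(Help)
Solving: h(Home) = 0.3976, h(Search) = 0.2208, h(Help) = 0.3310.
Starting from Home, the probability is 0.3976.

0.3976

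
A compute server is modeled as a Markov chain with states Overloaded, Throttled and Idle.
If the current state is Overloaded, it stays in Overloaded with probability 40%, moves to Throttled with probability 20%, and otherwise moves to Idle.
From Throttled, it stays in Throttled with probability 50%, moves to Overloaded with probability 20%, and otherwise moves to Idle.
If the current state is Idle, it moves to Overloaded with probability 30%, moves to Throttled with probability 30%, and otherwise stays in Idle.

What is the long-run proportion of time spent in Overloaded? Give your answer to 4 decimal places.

0.2958

Let the stationary distribution be π with π = πP and π_1 + π_2 + π_3 = 1.
π_1 = 0.4·π_1 + 0.2·π_2 + 0.3·π_3
π_2 = 0.2·π_1 + 0.5·π_2 + 0.3·π_3
Solving with the normalization constraint gives π = (0.2958, 0.3380, 0.3662).
So the stationary probability of Overloaded is 0.2958.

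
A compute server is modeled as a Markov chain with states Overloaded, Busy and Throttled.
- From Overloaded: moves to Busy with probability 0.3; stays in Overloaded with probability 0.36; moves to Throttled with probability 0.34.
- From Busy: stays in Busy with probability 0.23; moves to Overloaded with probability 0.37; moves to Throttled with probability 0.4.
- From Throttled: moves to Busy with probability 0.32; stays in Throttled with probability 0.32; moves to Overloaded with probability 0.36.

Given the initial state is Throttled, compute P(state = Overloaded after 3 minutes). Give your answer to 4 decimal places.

Propagate the distribution vector 3 minutes from Throttled.
After 0 minutes: (0.0000, 0.0000, 1.0000)
After 1 minute: (0.3600, 0.3200, 0.3200)
After 2 minutes: (0.3632, 0.2840, 0.3528)
After 3 minutes: (0.3628, 0.2872, 0.3500)
P(in Overloaded after 3 minutes) = 0.3628

0.3628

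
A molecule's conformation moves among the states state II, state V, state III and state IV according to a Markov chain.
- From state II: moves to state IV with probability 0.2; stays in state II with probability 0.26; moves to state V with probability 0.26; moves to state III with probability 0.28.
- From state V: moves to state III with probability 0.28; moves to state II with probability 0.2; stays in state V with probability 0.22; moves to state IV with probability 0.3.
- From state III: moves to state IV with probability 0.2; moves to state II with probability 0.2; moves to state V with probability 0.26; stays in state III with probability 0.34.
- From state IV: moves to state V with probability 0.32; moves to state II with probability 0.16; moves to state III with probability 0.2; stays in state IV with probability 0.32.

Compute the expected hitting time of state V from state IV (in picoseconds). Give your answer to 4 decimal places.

3.4053

Let t(s) be the expected number of picoseconds to first reach state V from state s, with t(state V) = 0. Conditioning on the first picosecond:
t(state II) = 1 + 0.26·t(state II) + 0.28·t(state III) + 0.2·t(state IV)
t(state III) = 1 + 0.2·t(state II) + 0.34·t(state III) + 0.2·t(state IV)
t(state IV) = 1 + 0.16·t(state II) + 0.2·t(state III) + 0.32·t(state IV)
Solving: t(state II) = 3.6545, t(state III) = 3.6545, t(state IV) = 3.4053.
Expected picoseconds from state IV to state V: 3.4053.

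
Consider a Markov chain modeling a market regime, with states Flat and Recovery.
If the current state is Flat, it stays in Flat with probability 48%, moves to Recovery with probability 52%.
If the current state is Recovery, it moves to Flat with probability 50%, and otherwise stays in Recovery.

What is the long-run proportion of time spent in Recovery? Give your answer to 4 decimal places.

0.5098

Let the stationary distribution be π with π = πP and π_1 + π_2 = 1.
π_1 = 0.48·π_1 + 0.5·π_2
Solving with the normalization constraint gives π = (0.4902, 0.5098).
So the stationary probability of Recovery is 0.5098.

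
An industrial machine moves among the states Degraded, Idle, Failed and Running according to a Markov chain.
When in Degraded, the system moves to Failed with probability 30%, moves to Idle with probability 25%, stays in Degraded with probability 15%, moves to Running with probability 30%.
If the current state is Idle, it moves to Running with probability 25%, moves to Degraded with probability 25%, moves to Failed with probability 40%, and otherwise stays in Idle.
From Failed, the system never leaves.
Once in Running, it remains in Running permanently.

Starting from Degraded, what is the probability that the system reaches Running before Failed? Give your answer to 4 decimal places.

0.4733

Let h(s) be the probability of absorption at Running starting from transient state s. Then h(Running) = 1 and h(Failed) = 0. By first-step analysis:
h(Degraded) = 0.15·h(Degraded) + 0.25·h(Idle) + 0.3·0 + 0.3·1
h(Idle) = 0.25·h(Degraded) + 0.1·h(Idle) + 0.4·0 + 0.25·1
Solving: h(Degraded) = 0.4733, h(Idle) = 0.4093.
Starting from Degraded, the probability is 0.4733.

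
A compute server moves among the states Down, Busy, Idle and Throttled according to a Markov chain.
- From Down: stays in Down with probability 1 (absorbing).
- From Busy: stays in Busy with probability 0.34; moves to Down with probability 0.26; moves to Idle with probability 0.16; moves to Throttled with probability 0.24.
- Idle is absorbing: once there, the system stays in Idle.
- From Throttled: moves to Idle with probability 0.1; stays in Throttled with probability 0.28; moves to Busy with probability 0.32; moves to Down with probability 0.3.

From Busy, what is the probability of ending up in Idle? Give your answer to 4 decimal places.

Let h(s) be the probability of absorption at Idle starting from transient state s. Then h(Idle) = 1 and h(Down) = 0. By first-step analysis:
h(Busy) = 0.26·0 + 0.34·h(Busy) + 0.16·1 + 0.24·h(Throttled)
h(Throttled) = 0.3·0 + 0.32·h(Busy) + 0.1·1 + 0.28·h(Throttled)
Solving: h(Busy) = 0.3494, h(Throttled) = 0.2942.
Starting from Busy, the probability is 0.3494.

0.3494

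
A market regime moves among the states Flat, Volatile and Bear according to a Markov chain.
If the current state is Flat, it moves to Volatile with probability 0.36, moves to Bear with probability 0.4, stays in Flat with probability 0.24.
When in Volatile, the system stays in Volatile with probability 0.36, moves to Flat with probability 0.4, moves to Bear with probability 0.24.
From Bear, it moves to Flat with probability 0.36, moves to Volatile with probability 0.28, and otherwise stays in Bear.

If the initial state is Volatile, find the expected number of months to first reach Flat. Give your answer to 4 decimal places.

Let t(s) be the expected number of months to first reach Flat from state s, with t(Flat) = 0. Conditioning on the first month:
t(Volatile) = 1 + 0.36·t(Volatile) + 0.24·t(Bear)
t(Bear) = 1 + 0.28·t(Volatile) + 0.36·t(Bear)
Solving: t(Volatile) = 2.5701, t(Bear) = 2.6869.
Expected months from Volatile to Flat: 2.5701.

2.5701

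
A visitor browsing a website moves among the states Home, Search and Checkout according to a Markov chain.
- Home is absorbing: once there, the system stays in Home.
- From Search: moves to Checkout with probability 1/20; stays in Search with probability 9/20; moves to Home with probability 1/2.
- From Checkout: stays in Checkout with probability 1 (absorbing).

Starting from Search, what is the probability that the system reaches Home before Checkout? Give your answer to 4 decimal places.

Let h(s) be the probability of absorption at Home starting from transient state s. Then h(Home) = 1 and h(Checkout) = 0. By first-step analysis:
h(Search) = 0.5·1 + 0.45·h(Search) + 0.05·0
Solving: h(Search) = 0.9091.
Starting from Search, the probability is 0.9091.

0.9091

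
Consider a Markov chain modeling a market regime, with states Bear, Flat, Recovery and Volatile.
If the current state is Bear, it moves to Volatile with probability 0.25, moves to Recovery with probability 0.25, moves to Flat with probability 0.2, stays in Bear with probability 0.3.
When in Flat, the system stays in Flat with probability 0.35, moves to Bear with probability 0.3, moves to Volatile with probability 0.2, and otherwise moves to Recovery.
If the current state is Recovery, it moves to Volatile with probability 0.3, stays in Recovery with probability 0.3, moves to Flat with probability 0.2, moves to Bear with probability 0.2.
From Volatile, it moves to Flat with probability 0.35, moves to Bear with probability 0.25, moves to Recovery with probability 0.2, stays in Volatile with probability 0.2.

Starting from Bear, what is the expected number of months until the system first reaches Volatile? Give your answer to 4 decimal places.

Let t(s) be the expected number of months to first reach Volatile from state s, with t(Volatile) = 0. Conditioning on the first month:
t(Bear) = 1 + 0.3·t(Bear) + 0.2·t(Flat) + 0.25·t(Recovery)
t(Flat) = 1 + 0.3·t(Bear) + 0.35·t(Flat) + 0.15·t(Recovery)
t(Recovery) = 1 + 0.2·t(Bear) + 0.2·t(Flat) + 0.3·t(Recovery)
Solving: t(Bear) = 3.9975, t(Flat) = 4.2574, t(Recovery) = 3.7871.
Expected months from Bear to Volatile: 3.9975.

3.9975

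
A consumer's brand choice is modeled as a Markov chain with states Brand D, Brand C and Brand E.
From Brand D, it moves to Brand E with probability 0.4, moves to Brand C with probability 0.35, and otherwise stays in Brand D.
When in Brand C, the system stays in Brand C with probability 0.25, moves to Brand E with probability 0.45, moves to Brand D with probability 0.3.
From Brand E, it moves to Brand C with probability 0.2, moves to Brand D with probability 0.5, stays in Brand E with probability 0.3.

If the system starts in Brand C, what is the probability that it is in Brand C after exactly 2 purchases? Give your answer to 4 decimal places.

Sum over the intermediate state after 1 purchase:
P = P(Brand C→Brand D)·P(Brand D→Brand C) + P(Brand C→Brand C)·P(Brand C→Brand C) + P(Brand C→Brand E)·P(Brand E→Brand C)
  = 0.3×0.35 + 0.25×0.25 + 0.45×0.2
  = 0.1050 + 0.0625 + 0.0900 = 0.2575

0.2575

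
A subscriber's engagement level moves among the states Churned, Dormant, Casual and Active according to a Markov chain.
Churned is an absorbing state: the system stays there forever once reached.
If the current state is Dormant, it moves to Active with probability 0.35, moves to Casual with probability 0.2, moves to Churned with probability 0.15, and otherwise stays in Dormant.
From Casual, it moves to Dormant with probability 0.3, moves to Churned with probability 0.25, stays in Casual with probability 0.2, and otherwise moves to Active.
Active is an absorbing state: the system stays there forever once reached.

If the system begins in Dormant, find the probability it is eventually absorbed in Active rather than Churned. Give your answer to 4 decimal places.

Let h(s) be the probability of absorption at Active starting from transient state s. Then h(Active) = 1 and h(Churned) = 0. By first-step analysis:
h(Dormant) = 0.15·0 + 0.3·h(Dormant) + 0.2·h(Casual) + 0.35·1
h(Casual) = 0.25·0 + 0.3·h(Dormant) + 0.2·h(Casual) + 0.25·1
Solving: h(Dormant) = 0.6600, h(Casual) = 0.5600.
Starting from Dormant, the probability is 0.6600.

0.6600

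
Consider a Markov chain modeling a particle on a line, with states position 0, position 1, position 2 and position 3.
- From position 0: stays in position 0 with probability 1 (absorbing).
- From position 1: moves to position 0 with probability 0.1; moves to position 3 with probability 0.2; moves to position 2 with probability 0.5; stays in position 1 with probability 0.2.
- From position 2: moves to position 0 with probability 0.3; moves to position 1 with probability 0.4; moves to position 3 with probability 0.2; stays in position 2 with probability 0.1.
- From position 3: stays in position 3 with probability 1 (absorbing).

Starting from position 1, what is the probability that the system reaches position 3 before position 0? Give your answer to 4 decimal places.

Let h(s) be the probability of absorption at position 3 starting from transient state s. Then h(position 3) = 1 and h(position 0) = 0. By first-step analysis:
h(position 1) = 0.1·0 + 0.2·h(position 1) + 0.5·h(position 2) + 0.2·1
h(position 2) = 0.3·0 + 0.4·h(position 1) + 0.1·h(position 2) + 0.2·1
Solving: h(position 1) = 0.5385, h(position 2) = 0.4615.
Starting from position 1, the probability is 0.5385.

0.5385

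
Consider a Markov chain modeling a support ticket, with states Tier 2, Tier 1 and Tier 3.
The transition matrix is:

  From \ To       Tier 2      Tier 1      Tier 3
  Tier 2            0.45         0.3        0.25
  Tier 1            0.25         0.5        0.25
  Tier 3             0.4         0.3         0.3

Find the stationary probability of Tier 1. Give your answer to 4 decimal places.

Let the stationary distribution be π with π = πP and π_1 + π_2 + π_3 = 1.
π_1 = 0.45·π_1 + 0.25·π_2 + 0.4·π_3
π_2 = 0.3·π_1 + 0.5·π_2 + 0.3·π_3
Solving with the normalization constraint gives π = (0.3618, 0.3750, 0.2632).
So the stationary probability of Tier 1 is 0.3750.

0.3750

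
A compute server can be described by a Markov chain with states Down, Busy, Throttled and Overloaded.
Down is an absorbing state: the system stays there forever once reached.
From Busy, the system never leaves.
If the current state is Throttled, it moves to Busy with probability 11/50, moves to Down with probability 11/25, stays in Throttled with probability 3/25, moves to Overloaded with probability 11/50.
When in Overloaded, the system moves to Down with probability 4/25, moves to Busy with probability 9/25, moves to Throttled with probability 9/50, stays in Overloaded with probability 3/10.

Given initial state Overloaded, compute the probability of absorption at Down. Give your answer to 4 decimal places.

Let h(s) be the probability of absorption at Down starting from transient state s. Then h(Down) = 1 and h(Busy) = 0. By first-step analysis:
h(Throttled) = 0.44·1 + 0.22·0 + 0.12·h(Throttled) + 0.22·h(Overloaded)
h(Overloaded) = 0.16·1 + 0.36·0 + 0.18·h(Throttled) + 0.3·h(Overloaded)
Solving: h(Throttled) = 0.5954, h(Overloaded) = 0.3817.
Starting from Overloaded, the probability is 0.3817.

0.3817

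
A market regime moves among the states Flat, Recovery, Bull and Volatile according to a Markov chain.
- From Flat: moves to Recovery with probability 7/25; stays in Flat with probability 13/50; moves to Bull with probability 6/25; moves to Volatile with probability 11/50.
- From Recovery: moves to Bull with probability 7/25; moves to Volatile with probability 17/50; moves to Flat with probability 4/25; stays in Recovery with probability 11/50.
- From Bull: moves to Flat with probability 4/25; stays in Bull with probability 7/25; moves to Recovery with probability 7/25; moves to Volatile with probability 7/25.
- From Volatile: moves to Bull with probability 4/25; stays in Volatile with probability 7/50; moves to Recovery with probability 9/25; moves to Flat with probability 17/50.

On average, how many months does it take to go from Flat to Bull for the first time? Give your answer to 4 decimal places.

4.3016

Let t(s) be the expected number of months to first reach Bull from state s, with t(Bull) = 0. Conditioning on the first month:
t(Flat) = 1 + 0.26·t(Flat) + 0.28·t(Recovery) + 0.22·t(Volatile)
t(Recovery) = 1 + 0.16·t(Flat) + 0.22·t(Recovery) + 0.34·t(Volatile)
t(Volatile) = 1 + 0.34·t(Flat) + 0.36·t(Recovery) + 0.14·t(Volatile)
Solving: t(Flat) = 4.3016, t(Recovery) = 4.1742, t(Volatile) = 4.6108.
Expected months from Flat to Bull: 4.3016.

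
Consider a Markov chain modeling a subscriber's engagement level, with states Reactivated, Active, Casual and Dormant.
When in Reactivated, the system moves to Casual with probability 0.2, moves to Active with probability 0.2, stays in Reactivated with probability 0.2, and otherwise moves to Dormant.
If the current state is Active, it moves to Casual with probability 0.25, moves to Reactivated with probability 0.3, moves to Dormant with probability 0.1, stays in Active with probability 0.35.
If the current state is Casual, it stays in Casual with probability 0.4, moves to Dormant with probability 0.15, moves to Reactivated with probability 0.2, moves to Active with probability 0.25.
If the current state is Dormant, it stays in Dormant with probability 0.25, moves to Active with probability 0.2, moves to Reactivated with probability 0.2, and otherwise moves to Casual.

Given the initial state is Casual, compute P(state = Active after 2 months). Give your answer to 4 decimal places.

0.2575

Propagate the distribution vector 2 months from Casual.
After 0 months: (0.0000, 0.0000, 1.0000, 0.0000)
After 1 month: (0.2000, 0.2500, 0.4000, 0.1500)
After 2 months: (0.2250, 0.2575, 0.3150, 0.2025)
P(in Active after 2 months) = 0.2575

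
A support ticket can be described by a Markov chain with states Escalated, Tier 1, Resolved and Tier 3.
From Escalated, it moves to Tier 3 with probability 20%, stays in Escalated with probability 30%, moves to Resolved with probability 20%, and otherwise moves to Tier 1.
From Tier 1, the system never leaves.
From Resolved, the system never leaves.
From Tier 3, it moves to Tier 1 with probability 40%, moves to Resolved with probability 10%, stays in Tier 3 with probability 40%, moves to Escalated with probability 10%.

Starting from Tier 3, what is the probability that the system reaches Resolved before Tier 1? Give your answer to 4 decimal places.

Let h(s) be the probability of absorption at Resolved starting from transient state s. Then h(Resolved) = 1 and h(Tier 1) = 0. By first-step analysis:
h(Escalated) = 0.3·h(Escalated) + 0.3·0 + 0.2·1 + 0.2·h(Tier 3)
h(Tier 3) = 0.1·h(Escalated) + 0.4·0 + 0.1·1 + 0.4·h(Tier 3)
Solving: h(Escalated) = 0.3500, h(Tier 3) = 0.2250.
Starting from Tier 3, the probability is 0.2250.

0.2250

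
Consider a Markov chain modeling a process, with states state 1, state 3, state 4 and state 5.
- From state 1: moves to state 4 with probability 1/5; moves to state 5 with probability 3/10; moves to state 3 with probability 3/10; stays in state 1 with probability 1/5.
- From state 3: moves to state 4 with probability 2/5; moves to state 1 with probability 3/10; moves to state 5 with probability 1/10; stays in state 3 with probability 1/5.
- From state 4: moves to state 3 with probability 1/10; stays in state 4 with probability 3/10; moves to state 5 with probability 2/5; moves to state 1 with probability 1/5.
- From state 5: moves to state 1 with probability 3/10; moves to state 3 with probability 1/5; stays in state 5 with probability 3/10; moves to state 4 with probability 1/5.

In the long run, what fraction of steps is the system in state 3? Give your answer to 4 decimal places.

Let the stationary distribution be π with π = πP and π_1 + π_2 + π_3 + π_4 = 1.
π_1 = 0.2·π_1 + 0.3·π_2 + 0.2·π_3 + 0.3·π_4
π_2 = 0.3·π_1 + 0.2·π_2 + 0.1·π_3 + 0.2·π_4
π_3 = 0.2·π_1 + 0.4·π_2 + 0.3·π_3 + 0.2·π_4
Solving with the normalization constraint gives π = (0.2485, 0.1982, 0.2663, 0.2870).
So the stationary probability of state 3 is 0.1982.

0.1982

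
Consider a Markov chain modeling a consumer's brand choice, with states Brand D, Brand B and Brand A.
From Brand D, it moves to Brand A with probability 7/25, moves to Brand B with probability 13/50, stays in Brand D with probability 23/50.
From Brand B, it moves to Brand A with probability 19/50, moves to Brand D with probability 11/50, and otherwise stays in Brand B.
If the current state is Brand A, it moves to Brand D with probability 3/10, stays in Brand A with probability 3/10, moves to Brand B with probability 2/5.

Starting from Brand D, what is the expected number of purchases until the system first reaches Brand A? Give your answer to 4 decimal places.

Let t(s) be the expected number of purchases to first reach Brand A from state s, with t(Brand A) = 0. Conditioning on the first purchase:
t(Brand D) = 1 + 0.46·t(Brand D) + 0.26·t(Brand B)
t(Brand B) = 1 + 0.22·t(Brand D) + 0.4·t(Brand B)
Solving: t(Brand D) = 3.2234, t(Brand B) = 2.8486.
Expected purchases from Brand D to Brand A: 3.2234.

3.2234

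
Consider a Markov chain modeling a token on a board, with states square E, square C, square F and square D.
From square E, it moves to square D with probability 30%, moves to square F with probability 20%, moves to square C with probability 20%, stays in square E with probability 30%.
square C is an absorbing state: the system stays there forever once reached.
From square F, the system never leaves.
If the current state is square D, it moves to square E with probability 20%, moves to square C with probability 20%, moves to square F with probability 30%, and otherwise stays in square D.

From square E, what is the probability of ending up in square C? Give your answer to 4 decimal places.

Let h(s) be the probability of absorption at square C starting from transient state s. Then h(square C) = 1 and h(square F) = 0. By first-step analysis:
h(square E) = 0.3·h(square E) + 0.2·1 + 0.2·0 + 0.3·h(square D)
h(square D) = 0.2·h(square E) + 0.2·1 + 0.3·0 + 0.3·h(square D)
Solving: h(square E) = 0.4651, h(square D) = 0.4186.
Starting from square E, the probability is 0.4651.

0.4651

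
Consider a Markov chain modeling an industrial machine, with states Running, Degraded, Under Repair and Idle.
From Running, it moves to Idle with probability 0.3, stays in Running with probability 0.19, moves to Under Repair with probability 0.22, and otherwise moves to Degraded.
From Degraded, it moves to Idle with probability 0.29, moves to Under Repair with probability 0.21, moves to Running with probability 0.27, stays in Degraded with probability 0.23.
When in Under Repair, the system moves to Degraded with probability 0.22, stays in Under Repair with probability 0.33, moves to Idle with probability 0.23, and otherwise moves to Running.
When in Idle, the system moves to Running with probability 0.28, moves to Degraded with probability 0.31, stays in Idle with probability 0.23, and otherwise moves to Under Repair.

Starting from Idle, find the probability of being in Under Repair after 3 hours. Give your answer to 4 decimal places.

0.2317

Propagate the distribution vector 3 hours from Idle.
After 0 hours: (0.0000, 0.0000, 0.0000, 1.0000)
After 1 hour: (0.2800, 0.3100, 0.1800, 0.2300)
After 2 hours: (0.2409, 0.2634, 0.2275, 0.2682)
After 3 hours: (0.2420, 0.2636, 0.2317, 0.2627)
P(in Under Repair after 3 hours) = 0.2317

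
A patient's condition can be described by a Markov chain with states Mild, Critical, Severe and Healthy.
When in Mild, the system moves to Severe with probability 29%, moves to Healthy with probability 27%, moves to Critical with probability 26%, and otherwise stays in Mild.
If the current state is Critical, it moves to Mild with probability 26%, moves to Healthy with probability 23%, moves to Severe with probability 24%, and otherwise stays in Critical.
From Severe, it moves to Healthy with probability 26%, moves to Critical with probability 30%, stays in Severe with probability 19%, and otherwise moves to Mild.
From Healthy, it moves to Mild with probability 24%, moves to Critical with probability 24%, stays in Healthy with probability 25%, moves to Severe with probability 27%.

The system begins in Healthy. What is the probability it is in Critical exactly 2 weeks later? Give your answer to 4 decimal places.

0.2682

Propagate the distribution vector 2 weeks from Healthy.
After 0 weeks: (0.0000, 0.0000, 0.0000, 1.0000)
After 1 week: (0.2400, 0.2400, 0.2700, 0.2500)
After 2 weeks: (0.2331, 0.2682, 0.2460, 0.2527)
P(in Critical after 2 weeks) = 0.2682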